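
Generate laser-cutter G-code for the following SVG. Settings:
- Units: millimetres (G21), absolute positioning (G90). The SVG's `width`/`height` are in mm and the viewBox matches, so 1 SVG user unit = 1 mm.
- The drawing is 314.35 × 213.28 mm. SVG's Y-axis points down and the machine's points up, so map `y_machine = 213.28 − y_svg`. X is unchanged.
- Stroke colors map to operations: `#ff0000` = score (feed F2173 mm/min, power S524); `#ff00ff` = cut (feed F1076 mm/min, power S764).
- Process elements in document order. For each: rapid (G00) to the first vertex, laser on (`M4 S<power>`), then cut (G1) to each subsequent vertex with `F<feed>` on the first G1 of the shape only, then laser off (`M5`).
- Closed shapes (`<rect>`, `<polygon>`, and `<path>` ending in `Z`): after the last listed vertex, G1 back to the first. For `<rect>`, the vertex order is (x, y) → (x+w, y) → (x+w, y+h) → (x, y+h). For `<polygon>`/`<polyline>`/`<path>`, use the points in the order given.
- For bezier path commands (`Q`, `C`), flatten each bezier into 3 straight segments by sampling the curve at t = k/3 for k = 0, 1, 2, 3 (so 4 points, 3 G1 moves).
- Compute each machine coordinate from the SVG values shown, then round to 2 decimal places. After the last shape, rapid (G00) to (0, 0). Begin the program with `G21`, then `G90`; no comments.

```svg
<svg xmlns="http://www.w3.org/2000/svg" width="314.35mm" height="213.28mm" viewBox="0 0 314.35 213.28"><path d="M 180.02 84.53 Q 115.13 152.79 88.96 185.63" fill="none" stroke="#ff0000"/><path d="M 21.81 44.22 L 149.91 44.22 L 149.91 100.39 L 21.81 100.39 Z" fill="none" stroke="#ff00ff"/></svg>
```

Since the viewBox matches the mm dimensions, user units are millimetres directly. The only transform is the Y-flip y_m = 213.28 − y_svg.

Shape 1 is a quadratic bezier drawn with `<path>`. Its stroke #ff0000 means score at S524, F2173. After flipping Y the toolpath is (180.02,128.75) → (141.06,87.18) → (110.71,53.48) → (88.96,27.65).

Shape 2 is a rectangle drawn with `<path>`. Its stroke #ff00ff means cut at S764, F1076. After flipping Y the toolpath is (21.81,169.06) → (149.91,169.06) → (149.91,112.89) → (21.81,112.89) → (21.81,169.06), returning to the start.

G21
G90
G00 X180.02 Y128.75
M4 S524
G1 X141.06 Y87.18 F2173
G1 X110.71 Y53.48
G1 X88.96 Y27.65
M5
G00 X21.81 Y169.06
M4 S764
G1 X149.91 Y169.06 F1076
G1 X149.91 Y112.89
G1 X21.81 Y112.89
G1 X21.81 Y169.06
M5
G00 X0.00 Y0.00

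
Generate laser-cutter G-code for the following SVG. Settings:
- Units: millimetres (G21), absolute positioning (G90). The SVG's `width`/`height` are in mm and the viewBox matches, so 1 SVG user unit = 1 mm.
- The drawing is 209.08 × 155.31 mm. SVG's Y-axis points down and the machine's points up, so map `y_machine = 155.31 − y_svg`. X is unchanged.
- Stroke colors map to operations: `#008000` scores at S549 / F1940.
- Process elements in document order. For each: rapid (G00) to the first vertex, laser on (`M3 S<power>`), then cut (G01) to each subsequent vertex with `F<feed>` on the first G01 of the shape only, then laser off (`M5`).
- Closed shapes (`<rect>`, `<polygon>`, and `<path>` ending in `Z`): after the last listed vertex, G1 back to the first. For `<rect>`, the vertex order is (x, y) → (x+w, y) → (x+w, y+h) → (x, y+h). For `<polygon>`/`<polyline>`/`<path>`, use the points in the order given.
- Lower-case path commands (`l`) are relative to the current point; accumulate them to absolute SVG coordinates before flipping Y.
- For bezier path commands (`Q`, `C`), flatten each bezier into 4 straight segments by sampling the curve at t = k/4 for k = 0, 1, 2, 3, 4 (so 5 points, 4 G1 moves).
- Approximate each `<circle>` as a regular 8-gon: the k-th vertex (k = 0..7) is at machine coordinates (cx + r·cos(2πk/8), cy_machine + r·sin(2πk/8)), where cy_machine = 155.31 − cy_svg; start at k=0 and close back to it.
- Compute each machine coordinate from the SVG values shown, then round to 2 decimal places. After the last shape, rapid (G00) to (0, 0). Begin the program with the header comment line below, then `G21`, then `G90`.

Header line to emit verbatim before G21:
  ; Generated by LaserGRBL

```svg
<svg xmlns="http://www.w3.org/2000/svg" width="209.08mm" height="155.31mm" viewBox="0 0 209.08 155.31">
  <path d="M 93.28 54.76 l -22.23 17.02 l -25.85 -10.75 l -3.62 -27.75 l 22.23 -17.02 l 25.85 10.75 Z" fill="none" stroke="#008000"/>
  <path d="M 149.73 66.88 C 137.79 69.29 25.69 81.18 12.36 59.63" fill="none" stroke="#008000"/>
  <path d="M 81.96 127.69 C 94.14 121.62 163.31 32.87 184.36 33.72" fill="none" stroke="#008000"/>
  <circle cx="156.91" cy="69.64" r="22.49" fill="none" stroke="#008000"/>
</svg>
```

; Generated by LaserGRBL
G21
G90
G00 X93.28 Y100.55
M3 S549
G01 X71.05 Y83.53 F1940
G01 X45.20 Y94.28
G01 X41.58 Y122.03
G01 X63.81 Y139.05
G01 X89.66 Y128.30
G01 X93.28 Y100.55
M5
G00 X149.73 Y88.43
M3 S549
G01 X125.10 Y85.52 F1940
G01 X81.57 Y83.07
G01 X37.77 Y85.12
G01 X12.36 Y95.68
M5
G00 X81.96 Y27.62
M3 S549
G01 X100.14 Y44.98 F1940
G01 X129.83 Y77.20
G01 X161.19 Y108.12
G01 X184.36 Y121.59
M5
G00 X179.40 Y85.67
M3 S549
G01 X172.81 Y101.57 F1940
G01 X156.91 Y108.16
G01 X141.01 Y101.57
G01 X134.42 Y85.67
G01 X141.01 Y69.77
G01 X156.91 Y63.18
G01 X172.81 Y69.77
G01 X179.40 Y85.67
M5
G00 X0.00 Y0.00

viewBox `0 0 209.08 155.31` with mm width/height → 1 unit = 1 mm. Flip: y_m = 155.31 − y_svg.

**Shape 1** — `<path>` regular polygon, stroke `#008000` → score (S549, F1940). Machine vertices: (93.28,100.55) → (71.05,83.53) → (45.20,94.28) → (41.58,122.03) → (63.81,139.05) → (89.66,128.30) → (93.28,100.55). Closed: final G1 returns to the first vertex.

**Shape 2** — `<path>` cubic bezier, stroke `#008000` → score (S549, F1940). Control points (SVG): P0=(149.73,66.88), P1=(137.79,69.29), P2=(25.69,81.18), P3=(12.36,59.63); sampled at t=k/4. Machine vertices: (149.73,88.43) → (125.10,85.52) → (81.57,83.07) → (37.77,85.12) → (12.36,95.68). Open path.

**Shape 3** — `<path>` cubic bezier, stroke `#008000` → score (S549, F1940). Control points (SVG): P0=(81.96,127.69), P1=(94.14,121.62), P2=(163.31,32.87), P3=(184.36,33.72); sampled at t=k/4. Machine vertices: (81.96,27.62) → (100.14,44.98) → (129.83,77.20) → (161.19,108.12) → (184.36,121.59). Open path.

**Shape 4** — `<circle>` circle, stroke `#008000` → score (S549, F1940). Machine vertices: (179.40,85.67) → (172.81,101.57) → (156.91,108.16) → (141.01,101.57) → (134.42,85.67) → (141.01,69.77) → (156.91,63.18) → (172.81,69.77) → (179.40,85.67). Closed: final G1 returns to the first vertex.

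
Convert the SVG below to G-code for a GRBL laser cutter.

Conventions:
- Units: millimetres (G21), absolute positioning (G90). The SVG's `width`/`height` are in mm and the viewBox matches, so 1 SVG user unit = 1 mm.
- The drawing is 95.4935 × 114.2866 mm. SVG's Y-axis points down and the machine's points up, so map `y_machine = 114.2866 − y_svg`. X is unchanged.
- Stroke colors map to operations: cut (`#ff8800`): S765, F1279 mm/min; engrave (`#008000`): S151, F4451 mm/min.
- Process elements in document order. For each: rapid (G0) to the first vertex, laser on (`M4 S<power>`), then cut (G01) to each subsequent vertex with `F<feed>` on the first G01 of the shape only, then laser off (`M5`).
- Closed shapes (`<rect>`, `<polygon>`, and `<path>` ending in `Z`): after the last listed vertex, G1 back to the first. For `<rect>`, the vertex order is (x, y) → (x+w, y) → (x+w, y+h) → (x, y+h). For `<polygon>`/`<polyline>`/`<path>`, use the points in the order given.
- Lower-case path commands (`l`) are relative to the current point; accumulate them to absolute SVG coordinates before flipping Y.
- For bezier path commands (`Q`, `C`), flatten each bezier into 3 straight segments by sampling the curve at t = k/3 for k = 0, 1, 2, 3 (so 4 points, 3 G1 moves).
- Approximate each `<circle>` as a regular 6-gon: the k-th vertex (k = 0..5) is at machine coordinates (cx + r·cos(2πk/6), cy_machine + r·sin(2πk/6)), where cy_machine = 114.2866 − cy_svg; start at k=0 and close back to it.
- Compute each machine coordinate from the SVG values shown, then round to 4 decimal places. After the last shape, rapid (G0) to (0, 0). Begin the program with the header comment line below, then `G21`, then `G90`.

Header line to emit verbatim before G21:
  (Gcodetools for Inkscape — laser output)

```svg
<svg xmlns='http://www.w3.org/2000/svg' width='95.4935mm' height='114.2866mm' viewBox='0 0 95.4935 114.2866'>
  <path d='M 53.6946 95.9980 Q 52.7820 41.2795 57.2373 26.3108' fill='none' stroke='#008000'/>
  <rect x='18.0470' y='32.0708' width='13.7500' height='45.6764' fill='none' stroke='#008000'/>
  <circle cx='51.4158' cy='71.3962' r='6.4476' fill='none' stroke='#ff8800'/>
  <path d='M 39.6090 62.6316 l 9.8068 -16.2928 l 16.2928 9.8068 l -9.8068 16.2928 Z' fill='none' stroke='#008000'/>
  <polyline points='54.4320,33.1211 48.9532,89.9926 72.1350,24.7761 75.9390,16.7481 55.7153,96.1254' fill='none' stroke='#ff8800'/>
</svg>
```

(Gcodetools for Inkscape — laser output)
G21
G90
G0 X53.6946 Y18.2886
M4 S151
G01 X53.6826 Y50.3510 F4451
G01 X54.8635 Y73.5800
G01 X57.2373 Y87.9758
M5
G0 X18.0470 Y82.2158
M4 S151
G01 X31.7970 Y82.2158 F4451
G01 X31.7970 Y36.5394
G01 X18.0470 Y36.5394
G01 X18.0470 Y82.2158
M5
G0 X57.8634 Y42.8904
M4 S765
G01 X54.6396 Y48.4742 F1279
G01 X48.1920 Y48.4742
G01 X44.9682 Y42.8904
G01 X48.1920 Y37.3066
G01 X54.6396 Y37.3066
G01 X57.8634 Y42.8904
M5
G0 X39.6090 Y51.6550
M4 S151
G01 X49.4158 Y67.9478 F4451
G01 X65.7086 Y58.1410
G01 X55.9018 Y41.8482
G01 X39.6090 Y51.6550
M5
G0 X54.4320 Y81.1655
M4 S765
G01 X48.9532 Y24.2940 F1279
G01 X72.1350 Y89.5105
G01 X75.9390 Y97.5385
G01 X55.7153 Y18.1612
M5
G0 X0.0000 Y0.0000

Since the viewBox matches the mm dimensions, user units are millimetres directly. The only transform is the Y-flip y_m = 114.2866 − y_svg.

Shape 1 is a quadratic bezier drawn with `<path>`. Its stroke #008000 means engrave at S151, F4451. After flipping Y the toolpath is (53.6946,18.2886) → (53.6826,50.3510) → (54.8635,73.5800) → (57.2373,87.9758).

Shape 2 is a rectangle drawn with `<rect>`. Its stroke #008000 means engrave at S151, F4451. After flipping Y the toolpath is (18.0470,82.2158) → (31.7970,82.2158) → (31.7970,36.5394) → (18.0470,36.5394) → (18.0470,82.2158), returning to the start.

Shape 3 is a circle drawn with `<circle>`. Its stroke #ff8800 means cut at S765, F1279. After flipping Y the toolpath is (57.8634,42.8904) → (54.6396,48.4742) → (48.1920,48.4742) → (44.9682,42.8904) → (48.1920,37.3066) → (54.6396,37.3066) → (57.8634,42.8904), returning to the start.

Shape 4 is a regular polygon drawn with `<path>`. Its stroke #008000 means engrave at S151, F4451. After flipping Y the toolpath is (39.6090,51.6550) → (49.4158,67.9478) → (65.7086,58.1410) → (55.9018,41.8482) → (39.6090,51.6550), returning to the start.

Shape 5 is a open polyline drawn with `<polyline>`. Its stroke #ff8800 means cut at S765, F1279. After flipping Y the toolpath is (54.4320,81.1655) → (48.9532,24.2940) → (72.1350,89.5105) → (75.9390,97.5385) → (55.7153,18.1612).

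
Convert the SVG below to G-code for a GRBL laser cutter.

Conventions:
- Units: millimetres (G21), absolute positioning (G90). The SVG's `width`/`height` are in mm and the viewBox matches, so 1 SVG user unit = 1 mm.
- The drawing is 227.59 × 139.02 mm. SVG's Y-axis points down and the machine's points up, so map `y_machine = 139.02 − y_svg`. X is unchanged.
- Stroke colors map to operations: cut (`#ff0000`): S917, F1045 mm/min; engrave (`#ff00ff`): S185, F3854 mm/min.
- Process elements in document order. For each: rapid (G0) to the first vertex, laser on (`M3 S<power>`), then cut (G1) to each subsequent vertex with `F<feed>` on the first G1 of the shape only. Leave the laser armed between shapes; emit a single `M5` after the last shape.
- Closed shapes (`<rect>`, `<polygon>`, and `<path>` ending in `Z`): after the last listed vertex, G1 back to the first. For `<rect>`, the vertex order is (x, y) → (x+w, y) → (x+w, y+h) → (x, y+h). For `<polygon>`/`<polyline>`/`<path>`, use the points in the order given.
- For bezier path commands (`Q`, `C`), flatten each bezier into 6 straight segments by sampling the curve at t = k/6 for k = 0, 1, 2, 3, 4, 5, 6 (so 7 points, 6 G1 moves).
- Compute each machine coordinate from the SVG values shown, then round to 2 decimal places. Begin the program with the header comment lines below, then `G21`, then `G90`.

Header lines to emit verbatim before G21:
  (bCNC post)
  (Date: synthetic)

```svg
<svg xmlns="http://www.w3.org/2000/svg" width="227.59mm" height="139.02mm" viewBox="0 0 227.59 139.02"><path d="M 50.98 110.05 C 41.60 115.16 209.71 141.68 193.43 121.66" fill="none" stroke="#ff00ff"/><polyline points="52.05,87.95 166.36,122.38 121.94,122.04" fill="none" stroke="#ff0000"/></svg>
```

viewBox `0 0 227.59 139.02` with mm width/height → 1 unit = 1 mm. Flip: y_m = 139.02 − y_svg.

**Shape 1** — `<path>` cubic bezier, stroke `#ff00ff` → engrave (S185, F3854). Control points (SVG): P0=(50.98,110.05), P1=(41.60,115.16), P2=(209.71,141.68), P3=(193.43,121.66); sampled at t=k/6. Machine vertices: (50.98,28.97) → (59.41,24.95) → (87.36,19.24) → (124.79,13.74) → (161.65,10.34) → (187.88,10.91) → (193.43,17.36). Open path.

**Shape 2** — `<polyline>` open polyline, stroke `#ff0000` → cut (S917, F1045). Machine vertices: (52.05,51.07) → (166.36,16.64) → (121.94,16.98). Open path.

(bCNC post)
(Date: synthetic)
G21
G90
G0 X50.98 Y28.97
M3 S185
G1 X59.41 Y24.95 F3854
G1 X87.36 Y19.24
G1 X124.79 Y13.74
G1 X161.65 Y10.34
G1 X187.88 Y10.91
G1 X193.43 Y17.36
G0 X52.05 Y51.07
M3 S917
G1 X166.36 Y16.64 F1045
G1 X121.94 Y16.98
M5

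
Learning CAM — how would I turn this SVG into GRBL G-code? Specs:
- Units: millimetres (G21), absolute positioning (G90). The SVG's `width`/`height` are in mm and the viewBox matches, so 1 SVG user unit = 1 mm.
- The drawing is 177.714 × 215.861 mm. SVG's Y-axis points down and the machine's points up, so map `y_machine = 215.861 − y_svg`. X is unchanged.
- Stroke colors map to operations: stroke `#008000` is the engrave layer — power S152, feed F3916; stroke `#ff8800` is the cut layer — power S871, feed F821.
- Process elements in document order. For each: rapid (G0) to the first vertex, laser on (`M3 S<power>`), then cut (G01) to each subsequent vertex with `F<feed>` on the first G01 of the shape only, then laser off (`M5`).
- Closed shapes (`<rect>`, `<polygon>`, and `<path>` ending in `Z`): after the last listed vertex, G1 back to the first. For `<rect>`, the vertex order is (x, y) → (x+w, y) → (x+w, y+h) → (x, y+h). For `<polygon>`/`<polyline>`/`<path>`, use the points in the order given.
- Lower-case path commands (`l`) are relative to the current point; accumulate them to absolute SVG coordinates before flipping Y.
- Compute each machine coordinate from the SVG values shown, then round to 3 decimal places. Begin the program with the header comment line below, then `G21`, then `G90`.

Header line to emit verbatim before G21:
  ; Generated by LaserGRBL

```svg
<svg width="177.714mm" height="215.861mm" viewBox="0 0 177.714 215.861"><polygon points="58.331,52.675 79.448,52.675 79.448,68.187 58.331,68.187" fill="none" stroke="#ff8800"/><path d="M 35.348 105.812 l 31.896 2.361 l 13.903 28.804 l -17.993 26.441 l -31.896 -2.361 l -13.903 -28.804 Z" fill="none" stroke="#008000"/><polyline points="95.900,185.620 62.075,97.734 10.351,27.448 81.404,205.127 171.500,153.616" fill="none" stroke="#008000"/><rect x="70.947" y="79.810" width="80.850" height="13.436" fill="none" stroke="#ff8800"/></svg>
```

1 u = 1 mm; y_m = 215.861 − y.

[1] `<polygon>` rectangle, #ff8800→cut S871 F821: (58.331,163.186) → (79.448,163.186) → (79.448,147.674) → (58.331,147.674) → (58.331,163.186) (closed)

[2] `<path>` regular polygon, #008000→engrave S152 F3916: (35.348,110.049) → (67.244,107.688) → (81.147,78.884) → (63.154,52.443) → (31.258,54.804) → (17.355,83.608) → (35.348,110.049) (closed)

[3] `<polyline>` open polyline, #008000→engrave S152 F3916: (95.900,30.241) → (62.075,118.127) → (10.351,188.413) → (81.404,10.734) → (171.500,62.245)

[4] `<rect>` rectangle, #ff8800→cut S871 F821: (70.947,136.051) → (151.797,136.051) → (151.797,122.615) → (70.947,122.615) → (70.947,136.051) (closed)

; Generated by LaserGRBL
G21
G90
G0 X58.331 Y163.186
M3 S871
G01 X79.448 Y163.186 F821
G01 X79.448 Y147.674
G01 X58.331 Y147.674
G01 X58.331 Y163.186
M5
G0 X35.348 Y110.049
M3 S152
G01 X67.244 Y107.688 F3916
G01 X81.147 Y78.884
G01 X63.154 Y52.443
G01 X31.258 Y54.804
G01 X17.355 Y83.608
G01 X35.348 Y110.049
M5
G0 X95.900 Y30.241
M3 S152
G01 X62.075 Y118.127 F3916
G01 X10.351 Y188.413
G01 X81.404 Y10.734
G01 X171.500 Y62.245
M5
G0 X70.947 Y136.051
M3 S871
G01 X151.797 Y136.051 F821
G01 X151.797 Y122.615
G01 X70.947 Y122.615
G01 X70.947 Y136.051
M5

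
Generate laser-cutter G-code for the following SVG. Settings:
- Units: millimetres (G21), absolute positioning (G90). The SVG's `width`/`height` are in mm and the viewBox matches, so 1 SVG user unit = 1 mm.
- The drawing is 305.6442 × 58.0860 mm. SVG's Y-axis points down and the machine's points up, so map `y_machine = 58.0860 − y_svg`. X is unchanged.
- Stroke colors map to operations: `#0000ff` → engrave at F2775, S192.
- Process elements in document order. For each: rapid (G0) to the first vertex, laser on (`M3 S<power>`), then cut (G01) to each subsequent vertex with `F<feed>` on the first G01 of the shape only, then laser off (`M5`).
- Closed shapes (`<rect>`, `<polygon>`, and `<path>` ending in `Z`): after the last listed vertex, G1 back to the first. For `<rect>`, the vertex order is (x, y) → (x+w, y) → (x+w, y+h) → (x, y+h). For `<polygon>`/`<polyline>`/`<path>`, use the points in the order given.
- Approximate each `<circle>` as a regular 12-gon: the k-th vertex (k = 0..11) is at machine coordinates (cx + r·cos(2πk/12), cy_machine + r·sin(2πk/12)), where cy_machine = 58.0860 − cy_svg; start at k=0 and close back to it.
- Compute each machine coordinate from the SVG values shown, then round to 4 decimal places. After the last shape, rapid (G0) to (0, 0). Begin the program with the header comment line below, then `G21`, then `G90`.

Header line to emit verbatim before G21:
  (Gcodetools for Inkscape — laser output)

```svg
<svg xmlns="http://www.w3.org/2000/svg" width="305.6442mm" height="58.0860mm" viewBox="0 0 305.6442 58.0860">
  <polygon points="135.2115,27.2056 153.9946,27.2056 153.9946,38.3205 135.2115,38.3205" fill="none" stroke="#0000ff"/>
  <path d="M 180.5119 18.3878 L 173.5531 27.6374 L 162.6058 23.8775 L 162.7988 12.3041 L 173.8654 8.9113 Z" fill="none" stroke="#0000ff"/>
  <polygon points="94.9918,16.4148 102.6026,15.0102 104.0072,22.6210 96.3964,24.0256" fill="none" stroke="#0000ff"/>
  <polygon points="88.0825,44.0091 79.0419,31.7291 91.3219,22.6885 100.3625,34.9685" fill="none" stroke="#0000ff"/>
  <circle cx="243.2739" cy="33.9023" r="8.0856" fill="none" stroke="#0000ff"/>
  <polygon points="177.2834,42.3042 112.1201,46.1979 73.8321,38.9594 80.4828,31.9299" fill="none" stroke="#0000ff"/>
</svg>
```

viewBox `0 0 305.6442 58.0860` with mm width/height → 1 unit = 1 mm. Flip: y_m = 58.0860 − y_svg.

**Shape 1** — `<polygon>` rectangle, stroke `#0000ff` → engrave (S192, F2775). Machine vertices: (135.2115,30.8804) → (153.9946,30.8804) → (153.9946,19.7655) → (135.2115,19.7655) → (135.2115,30.8804). Closed: final G1 returns to the first vertex.

**Shape 2** — `<path>` regular polygon, stroke `#0000ff` → engrave (S192, F2775). Machine vertices: (180.5119,39.6982) → (173.5531,30.4486) → (162.6058,34.2085) → (162.7988,45.7819) → (173.8654,49.1747) → (180.5119,39.6982). Closed: final G1 returns to the first vertex.

**Shape 3** — `<polygon>` regular polygon, stroke `#0000ff` → engrave (S192, F2775). Machine vertices: (94.9918,41.6712) → (102.6026,43.0758) → (104.0072,35.4650) → (96.3964,34.0604) → (94.9918,41.6712). Closed: final G1 returns to the first vertex.

**Shape 4** — `<polygon>` regular polygon, stroke `#0000ff` → engrave (S192, F2775). Machine vertices: (88.0825,14.0769) → (79.0419,26.3569) → (91.3219,35.3975) → (100.3625,23.1175) → (88.0825,14.0769). Closed: final G1 returns to the first vertex.

**Shape 5** — `<circle>` circle, stroke `#0000ff` → engrave (S192, F2775). Machine vertices: (251.3595,24.1837) → (250.2762,28.2265) → (247.3167,31.1860) → (243.2739,32.2693) → (239.2311,31.1860) → (236.2716,28.2265) → (235.1883,24.1837) → (236.2716,20.1409) → (239.2311,17.1814) → (243.2739,16.0981) → (247.3167,17.1814) → (250.2762,20.1409) → (251.3595,24.1837). Closed: final G1 returns to the first vertex.

**Shape 6** — `<polygon>` closed polygon, stroke `#0000ff` → engrave (S192, F2775). Machine vertices: (177.2834,15.7818) → (112.1201,11.8881) → (73.8321,19.1266) → (80.4828,26.1561) → (177.2834,15.7818). Closed: final G1 returns to the first vertex.

(Gcodetools for Inkscape — laser output)
G21
G90
G0 X135.2115 Y30.8804
M3 S192
G01 X153.9946 Y30.8804 F2775
G01 X153.9946 Y19.7655
G01 X135.2115 Y19.7655
G01 X135.2115 Y30.8804
M5
G0 X180.5119 Y39.6982
M3 S192
G01 X173.5531 Y30.4486 F2775
G01 X162.6058 Y34.2085
G01 X162.7988 Y45.7819
G01 X173.8654 Y49.1747
G01 X180.5119 Y39.6982
M5
G0 X94.9918 Y41.6712
M3 S192
G01 X102.6026 Y43.0758 F2775
G01 X104.0072 Y35.4650
G01 X96.3964 Y34.0604
G01 X94.9918 Y41.6712
M5
G0 X88.0825 Y14.0769
M3 S192
G01 X79.0419 Y26.3569 F2775
G01 X91.3219 Y35.3975
G01 X100.3625 Y23.1175
G01 X88.0825 Y14.0769
M5
G0 X251.3595 Y24.1837
M3 S192
G01 X250.2762 Y28.2265 F2775
G01 X247.3167 Y31.1860
G01 X243.2739 Y32.2693
G01 X239.2311 Y31.1860
G01 X236.2716 Y28.2265
G01 X235.1883 Y24.1837
G01 X236.2716 Y20.1409
G01 X239.2311 Y17.1814
G01 X243.2739 Y16.0981
G01 X247.3167 Y17.1814
G01 X250.2762 Y20.1409
G01 X251.3595 Y24.1837
M5
G0 X177.2834 Y15.7818
M3 S192
G01 X112.1201 Y11.8881 F2775
G01 X73.8321 Y19.1266
G01 X80.4828 Y26.1561
G01 X177.2834 Y15.7818
M5
G0 X0.0000 Y0.0000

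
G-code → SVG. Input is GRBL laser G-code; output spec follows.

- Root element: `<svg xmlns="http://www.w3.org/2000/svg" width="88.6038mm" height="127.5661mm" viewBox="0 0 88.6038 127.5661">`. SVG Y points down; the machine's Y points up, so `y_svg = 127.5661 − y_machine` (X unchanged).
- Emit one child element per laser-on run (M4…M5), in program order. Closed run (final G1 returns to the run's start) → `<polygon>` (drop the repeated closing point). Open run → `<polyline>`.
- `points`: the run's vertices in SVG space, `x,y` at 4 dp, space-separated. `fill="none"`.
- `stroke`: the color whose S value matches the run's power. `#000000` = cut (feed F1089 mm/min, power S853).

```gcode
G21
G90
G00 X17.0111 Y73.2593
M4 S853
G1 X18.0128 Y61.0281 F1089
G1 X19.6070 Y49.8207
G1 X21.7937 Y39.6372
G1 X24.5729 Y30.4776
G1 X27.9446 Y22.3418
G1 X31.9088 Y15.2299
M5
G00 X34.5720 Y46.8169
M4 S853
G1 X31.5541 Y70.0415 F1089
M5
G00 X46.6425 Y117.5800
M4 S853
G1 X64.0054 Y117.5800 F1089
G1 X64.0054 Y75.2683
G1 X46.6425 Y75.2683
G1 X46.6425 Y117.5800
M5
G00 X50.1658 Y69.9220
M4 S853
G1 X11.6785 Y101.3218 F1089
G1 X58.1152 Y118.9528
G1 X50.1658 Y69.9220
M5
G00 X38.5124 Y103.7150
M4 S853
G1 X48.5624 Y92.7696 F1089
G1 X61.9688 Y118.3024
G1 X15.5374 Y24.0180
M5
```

y_svg = 127.5661 − y_m. Every run uses S853, so all elements get stroke `#000000` (cut).

[1] open run; points: 17.0111,54.3068 18.0128,66.5380 19.6070,77.7454 21.7937,87.9289 24.5729,97.0885 27.9446,105.2243 31.9088,112.3362

[2] open run; points: 34.5720,80.7492 31.5541,57.5246

[3] closed run; points: 46.6425,9.9861 64.0054,9.9861 64.0054,52.2978 46.6425,52.2978

[4] closed run; points: 50.1658,57.6441 11.6785,26.2443 58.1152,8.6133

[5] open run; points: 38.5124,23.8511 48.5624,34.7965 61.9688,9.2637 15.5374,103.5481

<svg xmlns="http://www.w3.org/2000/svg" width="88.6038mm" height="127.5661mm" viewBox="0 0 88.6038 127.5661">
  <polyline points="17.0111,54.3068 18.0128,66.5380 19.6070,77.7454 21.7937,87.9289 24.5729,97.0885 27.9446,105.2243 31.9088,112.3362" fill="none" stroke="#000000"/>
  <polyline points="34.5720,80.7492 31.5541,57.5246" fill="none" stroke="#000000"/>
  <polygon points="46.6425,9.9861 64.0054,9.9861 64.0054,52.2978 46.6425,52.2978" fill="none" stroke="#000000"/>
  <polygon points="50.1658,57.6441 11.6785,26.2443 58.1152,8.6133" fill="none" stroke="#000000"/>
  <polyline points="38.5124,23.8511 48.5624,34.7965 61.9688,9.2637 15.5374,103.5481" fill="none" stroke="#000000"/>
</svg>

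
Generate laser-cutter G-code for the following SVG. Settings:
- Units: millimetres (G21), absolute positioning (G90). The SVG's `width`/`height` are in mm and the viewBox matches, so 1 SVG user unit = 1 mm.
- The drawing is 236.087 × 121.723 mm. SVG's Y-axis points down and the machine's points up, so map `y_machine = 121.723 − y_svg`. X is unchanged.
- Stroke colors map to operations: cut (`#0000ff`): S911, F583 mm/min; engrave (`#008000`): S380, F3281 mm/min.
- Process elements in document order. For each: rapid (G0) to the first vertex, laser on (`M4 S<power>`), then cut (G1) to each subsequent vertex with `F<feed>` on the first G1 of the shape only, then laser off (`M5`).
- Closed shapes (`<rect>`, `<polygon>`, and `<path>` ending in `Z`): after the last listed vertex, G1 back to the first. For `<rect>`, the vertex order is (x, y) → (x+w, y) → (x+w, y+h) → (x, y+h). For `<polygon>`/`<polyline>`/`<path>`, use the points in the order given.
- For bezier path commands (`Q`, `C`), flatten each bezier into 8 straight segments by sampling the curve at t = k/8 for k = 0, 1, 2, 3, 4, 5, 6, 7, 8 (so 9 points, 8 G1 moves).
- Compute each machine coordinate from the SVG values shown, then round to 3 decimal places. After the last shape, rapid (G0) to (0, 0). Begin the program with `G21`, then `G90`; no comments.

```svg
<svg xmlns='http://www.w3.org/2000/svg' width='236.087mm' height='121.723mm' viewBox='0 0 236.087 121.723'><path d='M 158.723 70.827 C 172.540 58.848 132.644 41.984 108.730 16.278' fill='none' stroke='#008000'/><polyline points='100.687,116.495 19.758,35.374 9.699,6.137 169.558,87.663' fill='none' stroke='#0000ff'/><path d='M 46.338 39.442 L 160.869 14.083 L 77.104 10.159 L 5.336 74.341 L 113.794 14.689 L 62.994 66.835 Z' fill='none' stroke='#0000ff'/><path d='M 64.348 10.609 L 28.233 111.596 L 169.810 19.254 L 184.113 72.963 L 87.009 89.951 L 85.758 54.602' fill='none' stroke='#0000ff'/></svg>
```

G21
G90
G0 X158.723 Y50.896
M4 S380
G1 X161.523 Y55.625 F3281
G1 X160.104 Y60.858
G1 X155.282 Y66.642
G1 X147.876 Y73.023
G1 X138.700 Y80.047
G1 X128.573 Y87.762
G1 X118.311 Y96.212
G1 X108.730 Y105.445
M5
G0 X100.687 Y5.228
M4 S911
G1 X19.758 Y86.349 F583
G1 X9.699 Y115.586
G1 X169.558 Y34.060
M5
G0 X46.338 Y82.281
M4 S911
G1 X160.869 Y107.640 F583
G1 X77.104 Y111.564
G1 X5.336 Y47.382
G1 X113.794 Y107.034
G1 X62.994 Y54.888
G1 X46.338 Y82.281
M5
G0 X64.348 Y111.114
M4 S911
G1 X28.233 Y10.127 F583
G1 X169.810 Y102.469
G1 X184.113 Y48.760
G1 X87.009 Y31.772
G1 X85.758 Y67.121
M5
G0 X0.000 Y0.000

viewBox `0 0 236.087 121.723` with mm width/height → 1 unit = 1 mm. Flip: y_m = 121.723 − y_svg.

**Shape 1** — `<path>` cubic bezier, stroke `#008000` → engrave (S380, F3281). Control points (SVG): P0=(158.723,70.827), P1=(172.540,58.848), P2=(132.644,41.984), P3=(108.730,16.278); sampled at t=k/8. Machine vertices: (158.723,50.896) → (161.523,55.625) → (160.104,60.858) → (155.282,66.642) → (147.876,73.023) → (138.700,80.047) → (128.573,87.762) → (118.311,96.212) → (108.730,105.445). Open path.

**Shape 2** — `<polyline>` open polyline, stroke `#0000ff` → cut (S911, F583). Machine vertices: (100.687,5.228) → (19.758,86.349) → (9.699,115.586) → (169.558,34.060). Open path.

**Shape 3** — `<path>` closed polygon, stroke `#0000ff` → cut (S911, F583). Machine vertices: (46.338,82.281) → (160.869,107.640) → (77.104,111.564) → (5.336,47.382) → (113.794,107.034) → (62.994,54.888) → (46.338,82.281). Closed: final G1 returns to the first vertex.

**Shape 4** — `<path>` open polyline, stroke `#0000ff` → cut (S911, F583). Machine vertices: (64.348,111.114) → (28.233,10.127) → (169.810,102.469) → (184.113,48.760) → (87.009,31.772) → (85.758,67.121). Open path.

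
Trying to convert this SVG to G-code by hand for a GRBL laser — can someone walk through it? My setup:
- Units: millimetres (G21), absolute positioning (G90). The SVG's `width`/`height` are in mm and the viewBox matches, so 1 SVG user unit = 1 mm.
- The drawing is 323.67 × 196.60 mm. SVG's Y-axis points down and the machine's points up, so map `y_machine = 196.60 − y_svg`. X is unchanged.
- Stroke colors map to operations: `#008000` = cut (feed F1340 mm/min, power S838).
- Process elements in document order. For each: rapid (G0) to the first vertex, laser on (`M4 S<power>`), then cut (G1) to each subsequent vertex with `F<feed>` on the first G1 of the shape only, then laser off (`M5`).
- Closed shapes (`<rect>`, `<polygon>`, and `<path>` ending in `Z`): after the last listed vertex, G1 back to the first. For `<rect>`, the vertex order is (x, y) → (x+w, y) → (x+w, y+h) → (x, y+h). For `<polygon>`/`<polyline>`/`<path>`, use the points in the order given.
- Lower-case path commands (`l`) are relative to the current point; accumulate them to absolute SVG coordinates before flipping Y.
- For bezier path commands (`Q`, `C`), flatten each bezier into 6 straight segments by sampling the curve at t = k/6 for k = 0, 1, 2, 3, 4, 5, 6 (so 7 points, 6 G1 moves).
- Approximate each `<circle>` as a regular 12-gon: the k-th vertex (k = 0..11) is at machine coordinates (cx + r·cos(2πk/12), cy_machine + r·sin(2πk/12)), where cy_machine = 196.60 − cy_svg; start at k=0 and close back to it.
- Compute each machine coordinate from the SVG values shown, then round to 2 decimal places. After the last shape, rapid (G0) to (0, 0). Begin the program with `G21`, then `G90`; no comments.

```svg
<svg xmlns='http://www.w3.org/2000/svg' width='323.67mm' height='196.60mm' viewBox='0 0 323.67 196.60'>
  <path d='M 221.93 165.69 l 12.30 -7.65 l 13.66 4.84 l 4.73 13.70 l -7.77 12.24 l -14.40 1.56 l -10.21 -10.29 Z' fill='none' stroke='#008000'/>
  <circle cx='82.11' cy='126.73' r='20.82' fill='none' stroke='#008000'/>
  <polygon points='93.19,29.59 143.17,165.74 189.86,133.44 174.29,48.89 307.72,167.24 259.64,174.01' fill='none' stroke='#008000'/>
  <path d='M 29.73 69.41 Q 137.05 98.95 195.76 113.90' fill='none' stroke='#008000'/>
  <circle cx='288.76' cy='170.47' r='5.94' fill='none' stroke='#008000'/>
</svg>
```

Since the viewBox matches the mm dimensions, user units are millimetres directly. The only transform is the Y-flip y_m = 196.60 − y_svg.

Shape 1 is a regular polygon drawn with `<path>`. Its stroke #008000 means cut at S838, F1340. After flipping Y the toolpath is (221.93,30.91) → (234.23,38.56) → (247.89,33.72) → (252.62,20.02) → (244.85,7.78) → (230.45,6.22) → (220.24,16.51) → (221.93,30.91), returning to the start.

Shape 2 is a circle drawn with `<circle>`. Its stroke #008000 means cut at S838, F1340. After flipping Y the toolpath is (102.93,69.87) → (100.14,80.28) → (92.52,87.90) → (82.11,90.69) → (71.70,87.90) → (64.08,80.28) → (61.29,69.87) → (64.08,59.46) → (71.70,51.84) → (82.11,49.05) → (92.52,51.84) → (100.14,59.46) → (102.93,69.87), returning to the start.

Shape 3 is a closed polygon drawn with `<polygon>`. Its stroke #008000 means cut at S838, F1340. After flipping Y the toolpath is (93.19,167.01) → (143.17,30.86) → (189.86,63.16) → (174.29,147.71) → (307.72,29.36) → (259.64,22.59) → (93.19,167.01), returning to the start.

Shape 4 is a quadratic bezier drawn with `<path>`. Its stroke #008000 means cut at S838, F1340. After flipping Y the toolpath is (29.73,127.19) → (64.15,117.75) → (95.88,109.12) → (124.90,101.30) → (151.22,94.29) → (174.84,88.09) → (195.76,82.70).

Shape 5 is a circle drawn with `<circle>`. Its stroke #008000 means cut at S838, F1340. After flipping Y the toolpath is (294.70,26.13) → (293.90,29.10) → (291.73,31.27) → (288.76,32.07) → (285.79,31.27) → (283.62,29.10) → (282.82,26.13) → (283.62,23.16) → (285.79,20.99) → (288.76,20.19) → (291.73,20.99) → (293.90,23.16) → (294.70,26.13), returning to the start.

G21
G90
G0 X221.93 Y30.91
M4 S838
G1 X234.23 Y38.56 F1340
G1 X247.89 Y33.72
G1 X252.62 Y20.02
G1 X244.85 Y7.78
G1 X230.45 Y6.22
G1 X220.24 Y16.51
G1 X221.93 Y30.91
M5
G0 X102.93 Y69.87
M4 S838
G1 X100.14 Y80.28 F1340
G1 X92.52 Y87.90
G1 X82.11 Y90.69
G1 X71.70 Y87.90
G1 X64.08 Y80.28
G1 X61.29 Y69.87
G1 X64.08 Y59.46
G1 X71.70 Y51.84
G1 X82.11 Y49.05
G1 X92.52 Y51.84
G1 X100.14 Y59.46
G1 X102.93 Y69.87
M5
G0 X93.19 Y167.01
M4 S838
G1 X143.17 Y30.86 F1340
G1 X189.86 Y63.16
G1 X174.29 Y147.71
G1 X307.72 Y29.36
G1 X259.64 Y22.59
G1 X93.19 Y167.01
M5
G0 X29.73 Y127.19
M4 S838
G1 X64.15 Y117.75 F1340
G1 X95.88 Y109.12
G1 X124.90 Y101.30
G1 X151.22 Y94.29
G1 X174.84 Y88.09
G1 X195.76 Y82.70
M5
G0 X294.70 Y26.13
M4 S838
G1 X293.90 Y29.10 F1340
G1 X291.73 Y31.27
G1 X288.76 Y32.07
G1 X285.79 Y31.27
G1 X283.62 Y29.10
G1 X282.82 Y26.13
G1 X283.62 Y23.16
G1 X285.79 Y20.99
G1 X288.76 Y20.19
G1 X291.73 Y20.99
G1 X293.90 Y23.16
G1 X294.70 Y26.13
M5
G0 X0.00 Y0.00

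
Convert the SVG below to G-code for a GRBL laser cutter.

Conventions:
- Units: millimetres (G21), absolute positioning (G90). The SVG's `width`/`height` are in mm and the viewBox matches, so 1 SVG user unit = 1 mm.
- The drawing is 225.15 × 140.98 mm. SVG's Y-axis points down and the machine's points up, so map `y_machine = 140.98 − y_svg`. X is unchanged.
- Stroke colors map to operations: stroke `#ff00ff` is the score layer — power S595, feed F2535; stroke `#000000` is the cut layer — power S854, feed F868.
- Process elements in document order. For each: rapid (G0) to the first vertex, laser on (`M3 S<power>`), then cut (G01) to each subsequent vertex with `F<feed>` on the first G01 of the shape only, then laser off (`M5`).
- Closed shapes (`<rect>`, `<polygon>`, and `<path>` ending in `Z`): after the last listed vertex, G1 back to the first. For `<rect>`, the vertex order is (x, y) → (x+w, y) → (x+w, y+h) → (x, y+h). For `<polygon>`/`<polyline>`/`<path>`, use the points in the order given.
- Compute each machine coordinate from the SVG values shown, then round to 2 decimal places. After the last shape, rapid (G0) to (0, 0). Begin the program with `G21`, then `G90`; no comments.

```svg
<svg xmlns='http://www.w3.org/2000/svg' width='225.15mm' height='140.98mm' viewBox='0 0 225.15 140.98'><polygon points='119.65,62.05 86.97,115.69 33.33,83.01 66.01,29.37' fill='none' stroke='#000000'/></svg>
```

1 u = 1 mm; y_m = 140.98 − y.

[1] `<polygon>` regular polygon, #000000→cut S854 F868: (119.65,78.93) → (86.97,25.29) → (33.33,57.97) → (66.01,111.61) → (119.65,78.93) (closed)

G21
G90
G0 X119.65 Y78.93
M3 S854
G01 X86.97 Y25.29 F868
G01 X33.33 Y57.97
G01 X66.01 Y111.61
G01 X119.65 Y78.93
M5
G0 X0.00 Y0.00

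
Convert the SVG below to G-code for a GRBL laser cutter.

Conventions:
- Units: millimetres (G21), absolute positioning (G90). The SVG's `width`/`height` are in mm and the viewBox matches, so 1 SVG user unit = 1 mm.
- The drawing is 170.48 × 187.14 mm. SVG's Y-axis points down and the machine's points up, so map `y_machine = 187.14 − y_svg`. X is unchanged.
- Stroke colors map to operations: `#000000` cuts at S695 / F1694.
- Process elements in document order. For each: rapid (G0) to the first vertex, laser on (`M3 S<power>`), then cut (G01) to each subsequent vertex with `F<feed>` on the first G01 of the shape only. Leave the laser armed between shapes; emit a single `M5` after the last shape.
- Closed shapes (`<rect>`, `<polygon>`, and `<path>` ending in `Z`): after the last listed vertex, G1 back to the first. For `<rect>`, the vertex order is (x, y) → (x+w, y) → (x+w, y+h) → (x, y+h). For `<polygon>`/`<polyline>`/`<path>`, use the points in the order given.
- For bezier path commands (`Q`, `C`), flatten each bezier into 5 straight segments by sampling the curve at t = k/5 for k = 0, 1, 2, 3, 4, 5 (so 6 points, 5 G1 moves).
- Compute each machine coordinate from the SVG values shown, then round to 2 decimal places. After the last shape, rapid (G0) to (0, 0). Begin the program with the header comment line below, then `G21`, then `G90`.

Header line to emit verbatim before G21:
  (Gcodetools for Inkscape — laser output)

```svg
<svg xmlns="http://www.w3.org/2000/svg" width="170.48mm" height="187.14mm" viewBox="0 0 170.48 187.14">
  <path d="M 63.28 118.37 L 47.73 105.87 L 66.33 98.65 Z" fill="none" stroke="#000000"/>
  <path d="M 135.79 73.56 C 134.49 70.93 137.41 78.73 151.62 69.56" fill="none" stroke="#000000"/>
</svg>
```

(Gcodetools for Inkscape — laser output)
G21
G90
G0 X63.28 Y68.77
M3 S695
G01 X47.73 Y81.27 F1694
G01 X66.33 Y88.49
G01 X63.28 Y68.77
G0 X135.79 Y113.58
M3 S695
G01 X135.57 Y114.13 F1694
G01 X136.71 Y113.48
G01 X139.53 Y112.97
G01 X144.39 Y113.90
G01 X151.62 Y117.58
M5
G0 X0.00 Y0.00

viewBox `0 0 170.48 187.14` with mm width/height → 1 unit = 1 mm. Flip: y_m = 187.14 − y_svg.

**Shape 1** — `<path>` regular polygon, stroke `#000000` → cut (S695, F1694). Machine vertices: (63.28,68.77) → (47.73,81.27) → (66.33,88.49) → (63.28,68.77). Closed: final G1 returns to the first vertex.

**Shape 2** — `<path>` cubic bezier, stroke `#000000` → cut (S695, F1694). Control points (SVG): P0=(135.79,73.56), P1=(134.49,70.93), P2=(137.41,78.73), P3=(151.62,69.56); sampled at t=k/5. Machine vertices: (135.79,113.58) → (135.57,114.13) → (136.71,113.48) → (139.53,112.97) → (144.39,113.90) → (151.62,117.58). Open path.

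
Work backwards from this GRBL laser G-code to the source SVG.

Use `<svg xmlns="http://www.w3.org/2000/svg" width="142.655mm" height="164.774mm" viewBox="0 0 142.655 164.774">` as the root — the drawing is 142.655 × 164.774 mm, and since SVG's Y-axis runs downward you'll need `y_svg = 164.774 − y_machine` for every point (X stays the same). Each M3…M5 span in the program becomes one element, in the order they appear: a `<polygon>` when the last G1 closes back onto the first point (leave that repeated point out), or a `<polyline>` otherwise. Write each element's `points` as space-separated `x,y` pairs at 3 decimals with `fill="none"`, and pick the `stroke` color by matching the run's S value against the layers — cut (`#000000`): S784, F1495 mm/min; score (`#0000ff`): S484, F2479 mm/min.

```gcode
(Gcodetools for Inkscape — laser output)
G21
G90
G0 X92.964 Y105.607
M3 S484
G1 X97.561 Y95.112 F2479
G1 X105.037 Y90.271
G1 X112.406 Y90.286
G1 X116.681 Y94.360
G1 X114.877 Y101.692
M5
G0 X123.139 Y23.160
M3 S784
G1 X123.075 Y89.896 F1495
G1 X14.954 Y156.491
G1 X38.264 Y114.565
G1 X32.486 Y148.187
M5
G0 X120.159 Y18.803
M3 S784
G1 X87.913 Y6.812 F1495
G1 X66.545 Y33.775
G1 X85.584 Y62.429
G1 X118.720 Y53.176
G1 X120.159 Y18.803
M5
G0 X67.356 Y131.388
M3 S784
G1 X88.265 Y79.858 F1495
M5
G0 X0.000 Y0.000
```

<svg xmlns="http://www.w3.org/2000/svg" width="142.655mm" height="164.774mm" viewBox="0 0 142.655 164.774">
  <polyline points="92.964,59.167 97.561,69.662 105.037,74.503 112.406,74.488 116.681,70.414 114.877,63.082" fill="none" stroke="#0000ff"/>
  <polyline points="123.139,141.614 123.075,74.878 14.954,8.283 38.264,50.209 32.486,16.587" fill="none" stroke="#000000"/>
  <polygon points="120.159,145.971 87.913,157.962 66.545,130.999 85.584,102.345 118.720,111.598" fill="none" stroke="#000000"/>
  <polyline points="67.356,33.386 88.265,84.916" fill="none" stroke="#000000"/>
</svg>

Machine Y-up, SVG Y-down with viewBox height 164.774, so y_svg = 164.774 − y_machine; X carries over.

Run 1: the run's S484 means `#0000ff` (score). The run is open, so emit a `<polyline>` with points (Y-flipped): 92.964,59.167 97.561,69.662 105.037,74.503 112.406,74.488 116.681,70.414 114.877,63.082.

Run 2: S784 ⇒ cut layer `#000000`. The run is open, so emit a `<polyline>` with points (Y-flipped): 123.139,141.614 123.075,74.878 14.954,8.283 38.264,50.209 32.486,16.587.

Run 3: power S784 maps to stroke `#000000` (cut). The run returns to its start, so emit a `<polygon>` with points (Y-flipped): 120.159,145.971 87.913,157.962 66.545,130.999 85.584,102.345 118.720,111.598.

Run 4: S784 ⇒ cut layer `#000000`. The run is open, so emit a `<polyline>` with points (Y-flipped): 67.356,33.386 88.265,84.916.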